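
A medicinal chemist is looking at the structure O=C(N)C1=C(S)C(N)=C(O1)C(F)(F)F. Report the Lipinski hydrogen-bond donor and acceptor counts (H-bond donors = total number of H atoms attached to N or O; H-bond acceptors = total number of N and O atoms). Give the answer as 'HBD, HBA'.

4, 4

Donors: find every N or O and count the H atoms it carries.
  atom 1 (O): bond orders sum to 2 → 0 H
  atom 3 (N): bond orders sum to 1 → 2 H
  atom 8 (N): bond orders sum to 1 → 2 H
  atom 10 (O): bond orders sum to 2 → 0 H
Lipinski HBD = 4.
Acceptors: N atoms = 2, O atoms = 2 → HBA = 4.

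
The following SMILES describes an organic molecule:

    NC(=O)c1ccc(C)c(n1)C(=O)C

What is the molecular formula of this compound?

C9H10N2O2

Walk through each heavy atom and fill implicit hydrogens from standard valence (C 4, N 3, O 2, S 2, halogen 1); for lowercase aromatic atoms, an aromatic c carries 1 H when it has two neighbours and 0 H with three, and aromatic n carries 0 H:
  atom 1: N, bond orders sum to 1 (valence 3) → 2 H
  atom 2: C, bond orders sum to 4 (valence 4) → 0 H
  atom 3: O, bond orders sum to 2 (valence 2) → 0 H
  atom 4: aromatic c, 3 neighbours → 0 H
  atom 5: aromatic c, 2 neighbours → 1 H
  atom 6: aromatic c, 2 neighbours → 1 H
  atom 7: aromatic c, 3 neighbours → 0 H
  atom 8: C, bond orders sum to 1 (valence 4) → 3 H
  atom 9: aromatic c, 3 neighbours → 0 H
  atom 10: aromatic n, 2 neighbours → 0 H
  atom 11: C, bond orders sum to 4 (valence 4) → 0 H
  atom 12: O, bond orders sum to 2 (valence 2) → 0 H
  atom 13: C, bond orders sum to 1 (valence 4) → 3 H
Totals → C:9, H:10, N:2, O:2.
In Hill order: C9H10N2O2.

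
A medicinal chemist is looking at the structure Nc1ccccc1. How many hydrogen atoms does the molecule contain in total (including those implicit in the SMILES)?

7

Walk through each heavy atom and fill implicit hydrogens from standard valence (C 4, N 3, O 2, S 2, halogen 1); for lowercase aromatic atoms, an aromatic c carries 1 H when it has two neighbours and 0 H with three, and aromatic n carries 0 H:
  atom 1: N, bond orders sum to 1 (valence 3) → 2 H
  atom 2: aromatic c, 3 neighbours → 0 H
  atom 3: aromatic c, 2 neighbours → 1 H
  atom 4: aromatic c, 2 neighbours → 1 H
  atom 5: aromatic c, 2 neighbours → 1 H
  atom 6: aromatic c, 2 neighbours → 1 H
  atom 7: aromatic c, 2 neighbours → 1 H
Total hydrogens: 7.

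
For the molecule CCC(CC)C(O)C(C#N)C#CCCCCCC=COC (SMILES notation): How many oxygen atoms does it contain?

Scan the SMILES for O atoms (remember two-letter symbols like Cl and Br are single atoms).
Oxygen count: 2.

2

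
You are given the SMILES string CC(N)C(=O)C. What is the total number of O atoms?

1

Scan the SMILES for O atoms (remember two-letter symbols like Cl and Br are single atoms).
Oxygen count: 1.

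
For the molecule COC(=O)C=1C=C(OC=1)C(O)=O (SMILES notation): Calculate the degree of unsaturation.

5

Molecular formula: C7H6O5.
DoU = (2C + 2 + N − H − X) / 2, where X is the halogen count and O/S are ignored.
    = (2·7 + 2 + 0 − 6 − 0) / 2 = 10 / 2 = 5.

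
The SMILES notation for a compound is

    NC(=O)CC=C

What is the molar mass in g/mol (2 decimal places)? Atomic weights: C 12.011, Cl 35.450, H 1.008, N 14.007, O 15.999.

85.11 g/mol

First, the molecular formula is C4H7NO (counting implicit H from valence).
  C: 4 × 12.011 = 48.044
  H: 7 × 1.008 = 7.056
  N: 1 × 14.007 = 14.007
  O: 1 × 15.999 = 15.999
Sum: 4×12.011 + 7×1.008 + 1×14.007 + 1×15.999 = 85.106 → 85.11 g/mol.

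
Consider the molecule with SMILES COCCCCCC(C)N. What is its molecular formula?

Walk through each heavy atom and fill implicit hydrogens from standard valence (C 4, N 3, O 2, S 2, halogen 1):
  atom 1: C, bond orders sum to 1 (valence 4) → 3 H
  atom 2: O, bond orders sum to 2 (valence 2) → 0 H
  atom 3: C, bond orders sum to 2 (valence 4) → 2 H
  atom 4: C, bond orders sum to 2 (valence 4) → 2 H
  atom 5: C, bond orders sum to 2 (valence 4) → 2 H
  atom 6: C, bond orders sum to 2 (valence 4) → 2 H
  atom 7: C, bond orders sum to 2 (valence 4) → 2 H
  atom 8: C, bond orders sum to 3 (valence 4) → 1 H
  atom 9: C, bond orders sum to 1 (valence 4) → 3 H
  atom 10: N, bond orders sum to 1 (valence 3) → 2 H
Totals → C:8, H:19, N:1, O:1.

C8H19NO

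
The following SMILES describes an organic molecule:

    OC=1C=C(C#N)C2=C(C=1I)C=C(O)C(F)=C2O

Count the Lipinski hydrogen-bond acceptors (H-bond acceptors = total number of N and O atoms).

N atoms: 1; O atoms: 3.
Lipinski HBA = 1 + 3 = 4.

4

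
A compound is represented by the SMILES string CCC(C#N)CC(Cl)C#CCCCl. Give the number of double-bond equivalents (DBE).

Degree of unsaturation = (number of rings) + (number of π bonds).
Ring closures in the SMILES: 0.
π bonds: 2 triple bonds (each 2 DoU) → 4 DoU from unsaturation.
Total DoU = 0 + 4 = 4.

4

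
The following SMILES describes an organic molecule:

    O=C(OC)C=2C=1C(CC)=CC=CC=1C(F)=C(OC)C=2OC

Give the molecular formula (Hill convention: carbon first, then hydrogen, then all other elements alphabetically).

C16H17FO4

Walk through each heavy atom and fill implicit hydrogens from standard valence (C 4, N 3, O 2, S 2, halogen 1):
  atom 1: O, bond orders sum to 2 (valence 2) → 0 H
  atom 2: C, bond orders sum to 4 (valence 4) → 0 H
  atom 3: O, bond orders sum to 2 (valence 2) → 0 H
  atom 4: C, bond orders sum to 1 (valence 4) → 3 H
  atom 5: C, bond orders sum to 4 (valence 4) → 0 H
  atom 6: C, bond orders sum to 4 (valence 4) → 0 H
  atom 7: C, bond orders sum to 4 (valence 4) → 0 H
  atom 8: C, bond orders sum to 2 (valence 4) → 2 H
  atom 9: C, bond orders sum to 1 (valence 4) → 3 H
  atom 10: C, bond orders sum to 3 (valence 4) → 1 H
  atom 11: C, bond orders sum to 3 (valence 4) → 1 H
  atom 12: C, bond orders sum to 3 (valence 4) → 1 H
  atom 13: C, bond orders sum to 4 (valence 4) → 0 H
  atom 14: C, bond orders sum to 4 (valence 4) → 0 H
  atom 15: F (halogen, monovalent) → 0 H
  atom 16: C, bond orders sum to 4 (valence 4) → 0 H
  atom 17: O, bond orders sum to 2 (valence 2) → 0 H
  atom 18: C, bond orders sum to 1 (valence 4) → 3 H
  atom 19: C, bond orders sum to 4 (valence 4) → 0 H
  atom 20: O, bond orders sum to 2 (valence 2) → 0 H
  atom 21: C, bond orders sum to 1 (valence 4) → 3 H
Totals → C:16, H:17, F:1, O:4.
In Hill order: C16H17FO4.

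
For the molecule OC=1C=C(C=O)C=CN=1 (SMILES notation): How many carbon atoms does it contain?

6

Count every carbon token in the SMILES (each C, including those in ring-closure positions and inside branches).
Carbon count: 6.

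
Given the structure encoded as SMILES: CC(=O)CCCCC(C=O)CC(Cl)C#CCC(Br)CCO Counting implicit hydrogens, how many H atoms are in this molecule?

Walk through each heavy atom and fill implicit hydrogens from standard valence (C 4, N 3, O 2, S 2, halogen 1):
  atom 1: C, bond orders sum to 1 (valence 4) → 3 H
  atom 2: C, bond orders sum to 4 (valence 4) → 0 H
  atom 3: O, bond orders sum to 2 (valence 2) → 0 H
  atom 4: C, bond orders sum to 2 (valence 4) → 2 H
  atom 5: C, bond orders sum to 2 (valence 4) → 2 H
  atom 6: C, bond orders sum to 2 (valence 4) → 2 H
  atom 7: C, bond orders sum to 2 (valence 4) → 2 H
  atom 8: C, bond orders sum to 3 (valence 4) → 1 H
  atom 9: C, bond orders sum to 3 (valence 4) → 1 H
  atom 10: O, bond orders sum to 2 (valence 2) → 0 H
  atom 11: C, bond orders sum to 2 (valence 4) → 2 H
  atom 12: C, bond orders sum to 3 (valence 4) → 1 H
  atom 13: Cl (halogen, monovalent) → 0 H
  atom 14: C, bond orders sum to 4 (valence 4) → 0 H
  atom 15: C, bond orders sum to 4 (valence 4) → 0 H
  atom 16: C, bond orders sum to 2 (valence 4) → 2 H
  atom 17: C, bond orders sum to 3 (valence 4) → 1 H
  atom 18: Br (halogen, monovalent) → 0 H
  atom 19: C, bond orders sum to 2 (valence 4) → 2 H
  atom 20: C, bond orders sum to 2 (valence 4) → 2 H
  atom 21: O, bond orders sum to 1 (valence 2) → 1 H
Total hydrogens: 24.

24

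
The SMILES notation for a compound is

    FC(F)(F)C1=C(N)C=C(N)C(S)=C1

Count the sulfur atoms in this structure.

Scan the SMILES for S atoms (remember two-letter symbols like Cl and Br are single atoms).
Sulfur count: 1.

1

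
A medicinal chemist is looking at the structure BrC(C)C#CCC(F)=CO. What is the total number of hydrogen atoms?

8

Walk through each heavy atom and fill implicit hydrogens from standard valence (C 4, N 3, O 2, S 2, halogen 1):
  atom 1: Br (halogen, monovalent) → 0 H
  atom 2: C, bond orders sum to 3 (valence 4) → 1 H
  atom 3: C, bond orders sum to 1 (valence 4) → 3 H
  atom 4: C, bond orders sum to 4 (valence 4) → 0 H
  atom 5: C, bond orders sum to 4 (valence 4) → 0 H
  atom 6: C, bond orders sum to 2 (valence 4) → 2 H
  atom 7: C, bond orders sum to 4 (valence 4) → 0 H
  atom 8: F (halogen, monovalent) → 0 H
  atom 9: C, bond orders sum to 3 (valence 4) → 1 H
  atom 10: O, bond orders sum to 1 (valence 2) → 1 H
Total hydrogens: 8.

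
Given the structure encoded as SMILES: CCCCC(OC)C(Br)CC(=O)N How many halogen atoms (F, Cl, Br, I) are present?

Halogen atoms appear at heavy-atom position 9 (1×Br).
Other groups present: 1 amide, 1 ether.
Halogen count: 1.

1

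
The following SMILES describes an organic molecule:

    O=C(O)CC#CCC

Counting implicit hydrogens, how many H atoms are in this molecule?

8

Walk through each heavy atom and fill implicit hydrogens from standard valence (C 4, N 3, O 2, S 2, halogen 1):
  atom 1: O, bond orders sum to 2 (valence 2) → 0 H
  atom 2: C, bond orders sum to 4 (valence 4) → 0 H
  atom 3: O, bond orders sum to 1 (valence 2) → 1 H
  atom 4: C, bond orders sum to 2 (valence 4) → 2 H
  atom 5: C, bond orders sum to 4 (valence 4) → 0 H
  atom 6: C, bond orders sum to 4 (valence 4) → 0 H
  atom 7: C, bond orders sum to 2 (valence 4) → 2 H
  atom 8: C, bond orders sum to 1 (valence 4) → 3 H
Total hydrogens: 8.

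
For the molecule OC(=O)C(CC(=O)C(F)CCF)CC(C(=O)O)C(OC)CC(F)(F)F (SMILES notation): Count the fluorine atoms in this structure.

5

Scan the SMILES for F atoms (remember two-letter symbols like Cl and Br are single atoms).
Fluorine count: 5.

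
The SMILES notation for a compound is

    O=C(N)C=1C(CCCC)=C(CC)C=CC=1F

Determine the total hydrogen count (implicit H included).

Walk through each heavy atom and fill implicit hydrogens from standard valence (C 4, N 3, O 2, S 2, halogen 1):
  atom 1: O, bond orders sum to 2 (valence 2) → 0 H
  atom 2: C, bond orders sum to 4 (valence 4) → 0 H
  atom 3: N, bond orders sum to 1 (valence 3) → 2 H
  atom 4: C, bond orders sum to 4 (valence 4) → 0 H
  atom 5: C, bond orders sum to 4 (valence 4) → 0 H
  atom 6: C, bond orders sum to 2 (valence 4) → 2 H
  atom 7: C, bond orders sum to 2 (valence 4) → 2 H
  atom 8: C, bond orders sum to 2 (valence 4) → 2 H
  atom 9: C, bond orders sum to 1 (valence 4) → 3 H
  atom 10: C, bond orders sum to 4 (valence 4) → 0 H
  atom 11: C, bond orders sum to 2 (valence 4) → 2 H
  atom 12: C, bond orders sum to 1 (valence 4) → 3 H
  atom 13: C, bond orders sum to 3 (valence 4) → 1 H
  atom 14: C, bond orders sum to 3 (valence 4) → 1 H
  atom 15: C, bond orders sum to 4 (valence 4) → 0 H
  atom 16: F (halogen, monovalent) → 0 H
Total hydrogens: 18.

18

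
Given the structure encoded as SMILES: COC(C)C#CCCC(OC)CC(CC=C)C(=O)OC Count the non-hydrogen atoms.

Every atom symbol written in the SMILES (organic subset) is one heavy atom; implicit H are not written.
Heavy atoms by element → C:16, O:4.
Total: 20.

20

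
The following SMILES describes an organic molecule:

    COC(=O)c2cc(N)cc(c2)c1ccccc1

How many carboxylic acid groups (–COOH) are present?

Scan the SMILES for the carboxylic acid motif — none present.
Groups that are present: 1 ester, 1 primary amine.

0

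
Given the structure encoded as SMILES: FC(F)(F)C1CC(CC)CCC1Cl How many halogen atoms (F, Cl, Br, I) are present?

4

Halogen atoms appear at heavy-atom positions 1, 3, 4, 13 (1×Cl, 3×F).
Halogen count: 4.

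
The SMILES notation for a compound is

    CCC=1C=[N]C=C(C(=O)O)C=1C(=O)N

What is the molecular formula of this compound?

C9H10N2O3

Walk through each heavy atom and fill implicit hydrogens from standard valence (C 4, N 3, O 2, S 2, halogen 1):
  atom 1: C, bond orders sum to 1 (valence 4) → 3 H
  atom 2: C, bond orders sum to 2 (valence 4) → 2 H
  atom 3: C, bond orders sum to 4 (valence 4) → 0 H
  atom 4: C, bond orders sum to 3 (valence 4) → 1 H
  atom 5: N with explicit H count 0
  atom 6: C, bond orders sum to 3 (valence 4) → 1 H
  atom 7: C, bond orders sum to 4 (valence 4) → 0 H
  atom 8: C, bond orders sum to 4 (valence 4) → 0 H
  atom 9: O, bond orders sum to 2 (valence 2) → 0 H
  atom 10: O, bond orders sum to 1 (valence 2) → 1 H
  atom 11: C, bond orders sum to 4 (valence 4) → 0 H
  atom 12: C, bond orders sum to 4 (valence 4) → 0 H
  atom 13: O, bond orders sum to 2 (valence 2) → 0 H
  atom 14: N, bond orders sum to 1 (valence 3) → 2 H
Totals → C:9, H:10, N:2, O:3.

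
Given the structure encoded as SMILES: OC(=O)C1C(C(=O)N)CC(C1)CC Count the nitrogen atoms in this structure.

1

Scan the SMILES for N atoms (remember two-letter symbols like Cl and Br are single atoms).
Nitrogen count: 1.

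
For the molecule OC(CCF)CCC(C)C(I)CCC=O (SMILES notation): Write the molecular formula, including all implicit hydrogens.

Walk through each heavy atom and fill implicit hydrogens from standard valence (C 4, N 3, O 2, S 2, halogen 1):
  atom 1: O, bond orders sum to 1 (valence 2) → 1 H
  atom 2: C, bond orders sum to 3 (valence 4) → 1 H
  atom 3: C, bond orders sum to 2 (valence 4) → 2 H
  atom 4: C, bond orders sum to 2 (valence 4) → 2 H
  atom 5: F (halogen, monovalent) → 0 H
  atom 6: C, bond orders sum to 2 (valence 4) → 2 H
  atom 7: C, bond orders sum to 2 (valence 4) → 2 H
  atom 8: C, bond orders sum to 3 (valence 4) → 1 H
  atom 9: C, bond orders sum to 1 (valence 4) → 3 H
  atom 10: C, bond orders sum to 3 (valence 4) → 1 H
  atom 11: I (halogen, monovalent) → 0 H
  atom 12: C, bond orders sum to 2 (valence 4) → 2 H
  atom 13: C, bond orders sum to 2 (valence 4) → 2 H
  atom 14: C, bond orders sum to 3 (valence 4) → 1 H
  atom 15: O, bond orders sum to 2 (valence 2) → 0 H
Totals → C:11, H:20, F:1, I:1, O:2.

C11H20FIO2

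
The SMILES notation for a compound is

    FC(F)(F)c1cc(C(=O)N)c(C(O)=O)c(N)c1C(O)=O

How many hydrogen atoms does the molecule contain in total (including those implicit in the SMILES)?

7

Walk through each heavy atom and fill implicit hydrogens from standard valence (C 4, N 3, O 2, S 2, halogen 1); for lowercase aromatic atoms, an aromatic c carries 1 H when it has two neighbours and 0 H with three, and aromatic n carries 0 H:
  atom 1: F (halogen, monovalent) → 0 H
  atom 2: C, bond orders sum to 4 (valence 4) → 0 H
  atom 3: F (halogen, monovalent) → 0 H
  atom 4: F (halogen, monovalent) → 0 H
  atom 5: aromatic c, 3 neighbours → 0 H
  atom 6: aromatic c, 2 neighbours → 1 H
  atom 7: aromatic c, 3 neighbours → 0 H
  atom 8: C, bond orders sum to 4 (valence 4) → 0 H
  atom 9: O, bond orders sum to 2 (valence 2) → 0 H
  atom 10: N, bond orders sum to 1 (valence 3) → 2 H
  atom 11: aromatic c, 3 neighbours → 0 H
  atom 12: C, bond orders sum to 4 (valence 4) → 0 H
  atom 13: O, bond orders sum to 1 (valence 2) → 1 H
  atom 14: O, bond orders sum to 2 (valence 2) → 0 H
  atom 15: aromatic c, 3 neighbours → 0 H
  atom 16: N, bond orders sum to 1 (valence 3) → 2 H
  atom 17: aromatic c, 3 neighbours → 0 H
  atom 18: C, bond orders sum to 4 (valence 4) → 0 H
  atom 19: O, bond orders sum to 1 (valence 2) → 1 H
  atom 20: O, bond orders sum to 2 (valence 2) → 0 H
Total hydrogens: 7.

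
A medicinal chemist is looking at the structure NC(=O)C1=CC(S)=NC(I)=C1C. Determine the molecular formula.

C7H7IN2OS

Walk through each heavy atom and fill implicit hydrogens from standard valence (C 4, N 3, O 2, S 2, halogen 1):
  atom 1: N, bond orders sum to 1 (valence 3) → 2 H
  atom 2: C, bond orders sum to 4 (valence 4) → 0 H
  atom 3: O, bond orders sum to 2 (valence 2) → 0 H
  atom 4: C, bond orders sum to 4 (valence 4) → 0 H
  atom 5: C, bond orders sum to 3 (valence 4) → 1 H
  atom 6: C, bond orders sum to 4 (valence 4) → 0 H
  atom 7: S, bond orders sum to 1 (valence 2) → 1 H
  atom 8: N, bond orders sum to 3 (valence 3) → 0 H
  atom 9: C, bond orders sum to 4 (valence 4) → 0 H
  atom 10: I (halogen, monovalent) → 0 H
  atom 11: C, bond orders sum to 4 (valence 4) → 0 H
  atom 12: C, bond orders sum to 1 (valence 4) → 3 H
Totals → C:7, H:7, I:1, N:2, O:1, S:1.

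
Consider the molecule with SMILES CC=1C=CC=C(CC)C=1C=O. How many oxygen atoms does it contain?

Scan the SMILES for O atoms (remember two-letter symbols like Cl and Br are single atoms).
Oxygen count: 1.

1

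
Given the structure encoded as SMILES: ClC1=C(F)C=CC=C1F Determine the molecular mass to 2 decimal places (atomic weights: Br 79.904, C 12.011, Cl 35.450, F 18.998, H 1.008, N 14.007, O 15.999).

148.54 g/mol

First, the molecular formula is C6H3ClF2 (counting implicit H from valence).
  C: 6 × 12.011 = 72.066
  Cl: 1 × 35.450 = 35.450
  F: 2 × 18.998 = 37.996
  H: 3 × 1.008 = 3.024
Sum: 6×12.011 + 1×35.450 + 2×18.998 + 3×1.008 = 148.536 → 148.54 g/mol.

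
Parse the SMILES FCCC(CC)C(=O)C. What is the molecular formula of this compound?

C7H13FO

Walk through each heavy atom and fill implicit hydrogens from standard valence (C 4, N 3, O 2, S 2, halogen 1):
  atom 1: F (halogen, monovalent) → 0 H
  atom 2: C, bond orders sum to 2 (valence 4) → 2 H
  atom 3: C, bond orders sum to 2 (valence 4) → 2 H
  atom 4: C, bond orders sum to 3 (valence 4) → 1 H
  atom 5: C, bond orders sum to 2 (valence 4) → 2 H
  atom 6: C, bond orders sum to 1 (valence 4) → 3 H
  atom 7: C, bond orders sum to 4 (valence 4) → 0 H
  atom 8: O, bond orders sum to 2 (valence 2) → 0 H
  atom 9: C, bond orders sum to 1 (valence 4) → 3 H
Totals → C:7, H:13, F:1, O:1.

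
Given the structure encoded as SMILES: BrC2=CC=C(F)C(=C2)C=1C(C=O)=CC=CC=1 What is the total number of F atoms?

Scan the SMILES for F atoms (remember two-letter symbols like Cl and Br are single atoms).
Fluorine count: 1.

1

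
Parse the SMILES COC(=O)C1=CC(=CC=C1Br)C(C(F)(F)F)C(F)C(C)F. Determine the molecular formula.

Walk through each heavy atom and fill implicit hydrogens from standard valence (C 4, N 3, O 2, S 2, halogen 1):
  atom 1: C, bond orders sum to 1 (valence 4) → 3 H
  atom 2: O, bond orders sum to 2 (valence 2) → 0 H
  atom 3: C, bond orders sum to 4 (valence 4) → 0 H
  atom 4: O, bond orders sum to 2 (valence 2) → 0 H
  atom 5: C, bond orders sum to 4 (valence 4) → 0 H
  atom 6: C, bond orders sum to 3 (valence 4) → 1 H
  atom 7: C, bond orders sum to 4 (valence 4) → 0 H
  atom 8: C, bond orders sum to 3 (valence 4) → 1 H
  atom 9: C, bond orders sum to 3 (valence 4) → 1 H
  atom 10: C, bond orders sum to 4 (valence 4) → 0 H
  atom 11: Br (halogen, monovalent) → 0 H
  atom 12: C, bond orders sum to 3 (valence 4) → 1 H
  atom 13: C, bond orders sum to 4 (valence 4) → 0 H
  atom 14: F (halogen, monovalent) → 0 H
  atom 15: F (halogen, monovalent) → 0 H
  atom 16: F (halogen, monovalent) → 0 H
  atom 17: C, bond orders sum to 3 (valence 4) → 1 H
  atom 18: F (halogen, monovalent) → 0 H
  atom 19: C, bond orders sum to 3 (valence 4) → 1 H
  atom 20: C, bond orders sum to 1 (valence 4) → 3 H
  atom 21: F (halogen, monovalent) → 0 H
Totals → C:13, H:12, Br:1, F:5, O:2.

C13H12BrF5O2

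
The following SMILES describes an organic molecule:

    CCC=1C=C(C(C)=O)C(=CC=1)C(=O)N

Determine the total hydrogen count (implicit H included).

Walk through each heavy atom and fill implicit hydrogens from standard valence (C 4, N 3, O 2, S 2, halogen 1):
  atom 1: C, bond orders sum to 1 (valence 4) → 3 H
  atom 2: C, bond orders sum to 2 (valence 4) → 2 H
  atom 3: C, bond orders sum to 4 (valence 4) → 0 H
  atom 4: C, bond orders sum to 3 (valence 4) → 1 H
  atom 5: C, bond orders sum to 4 (valence 4) → 0 H
  atom 6: C, bond orders sum to 4 (valence 4) → 0 H
  atom 7: C, bond orders sum to 1 (valence 4) → 3 H
  atom 8: O, bond orders sum to 2 (valence 2) → 0 H
  atom 9: C, bond orders sum to 4 (valence 4) → 0 H
  atom 10: C, bond orders sum to 3 (valence 4) → 1 H
  atom 11: C, bond orders sum to 3 (valence 4) → 1 H
  atom 12: C, bond orders sum to 4 (valence 4) → 0 H
  atom 13: O, bond orders sum to 2 (valence 2) → 0 H
  atom 14: N, bond orders sum to 1 (valence 3) → 2 H
Total hydrogens: 13.

13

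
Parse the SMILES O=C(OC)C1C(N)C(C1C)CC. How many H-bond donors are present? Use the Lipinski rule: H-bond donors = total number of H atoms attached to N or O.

2

Donors: find every N or O and count the H atoms it carries.
  atom 1 (O): bond orders sum to 2 → 0 H
  atom 3 (O): bond orders sum to 2 → 0 H
  atom 7 (N): bond orders sum to 1 → 2 H
Lipinski HBD = 2.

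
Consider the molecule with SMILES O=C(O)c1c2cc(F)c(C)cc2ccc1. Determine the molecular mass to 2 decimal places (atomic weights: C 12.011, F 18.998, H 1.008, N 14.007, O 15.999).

First, the molecular formula is C12H9FO2 (counting implicit H from valence).
  C: 12 × 12.011 = 144.132
  F: 1 × 18.998 = 18.998
  H: 9 × 1.008 = 9.072
  O: 2 × 15.999 = 31.998
Sum: 12×12.011 + 1×18.998 + 9×1.008 + 2×15.999 = 204.200 → 204.20 g/mol.

204.20 g/mol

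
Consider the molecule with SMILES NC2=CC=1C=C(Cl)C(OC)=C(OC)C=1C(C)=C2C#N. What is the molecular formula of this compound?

C14H13ClN2O2

Walk through each heavy atom and fill implicit hydrogens from standard valence (C 4, N 3, O 2, S 2, halogen 1):
  atom 1: N, bond orders sum to 1 (valence 3) → 2 H
  atom 2: C, bond orders sum to 4 (valence 4) → 0 H
  atom 3: C, bond orders sum to 3 (valence 4) → 1 H
  atom 4: C, bond orders sum to 4 (valence 4) → 0 H
  atom 5: C, bond orders sum to 3 (valence 4) → 1 H
  atom 6: C, bond orders sum to 4 (valence 4) → 0 H
  atom 7: Cl (halogen, monovalent) → 0 H
  atom 8: C, bond orders sum to 4 (valence 4) → 0 H
  atom 9: O, bond orders sum to 2 (valence 2) → 0 H
  atom 10: C, bond orders sum to 1 (valence 4) → 3 H
  atom 11: C, bond orders sum to 4 (valence 4) → 0 H
  atom 12: O, bond orders sum to 2 (valence 2) → 0 H
  atom 13: C, bond orders sum to 1 (valence 4) → 3 H
  atom 14: C, bond orders sum to 4 (valence 4) → 0 H
  atom 15: C, bond orders sum to 4 (valence 4) → 0 H
  atom 16: C, bond orders sum to 1 (valence 4) → 3 H
  atom 17: C, bond orders sum to 4 (valence 4) → 0 H
  atom 18: C, bond orders sum to 4 (valence 4) → 0 H
  atom 19: N, bond orders sum to 3 (valence 3) → 0 H
Totals → C:14, H:13, Cl:1, N:2, O:2.
In Hill order: C14H13ClN2O2.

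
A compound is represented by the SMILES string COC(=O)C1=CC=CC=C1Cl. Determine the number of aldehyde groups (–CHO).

Scan the SMILES for the aldehyde motif — none present.
Groups that are present: 1 ester.

0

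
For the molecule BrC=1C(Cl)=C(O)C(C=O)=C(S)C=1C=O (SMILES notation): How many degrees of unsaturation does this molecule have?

Molecular formula: C8H4BrClO3S.
DoU = (2C + 2 + N − H − X) / 2, where X is the halogen count and O/S are ignored.
    = (2·8 + 2 + 0 − 4 − 2) / 2 = 12 / 2 = 6.

6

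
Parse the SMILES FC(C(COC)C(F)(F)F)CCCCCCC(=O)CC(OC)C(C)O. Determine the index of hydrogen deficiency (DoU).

1

Degree of unsaturation = (number of rings) + (number of π bonds).
Ring closures in the SMILES: 0.
π bonds: 1 double bond (each 1 DoU) → 1 DoU from unsaturation.
Total DoU = 0 + 1 = 1.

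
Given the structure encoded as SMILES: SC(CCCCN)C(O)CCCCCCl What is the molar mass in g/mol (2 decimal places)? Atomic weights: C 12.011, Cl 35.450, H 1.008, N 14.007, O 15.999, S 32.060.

First, the molecular formula is C11H24ClNOS (counting implicit H from valence).
  C: 11 × 12.011 = 132.121
  Cl: 1 × 35.450 = 35.450
  H: 24 × 1.008 = 24.192
  N: 1 × 14.007 = 14.007
  O: 1 × 15.999 = 15.999
  S: 1 × 32.060 = 32.060
Sum: 11×12.011 + 1×35.450 + 24×1.008 + 1×14.007 + 1×15.999 + 1×32.060 = 253.829 → 253.83 g/mol.

253.83 g/mol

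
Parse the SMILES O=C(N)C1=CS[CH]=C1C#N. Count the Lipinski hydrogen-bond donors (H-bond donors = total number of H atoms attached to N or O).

2

Donors: find every N or O and count the H atoms it carries.
  atom 1 (O): bond orders sum to 2 → 0 H
  atom 3 (N): bond orders sum to 1 → 2 H
  atom 10 (N): bond orders sum to 3 → 0 H
Lipinski HBD = 2.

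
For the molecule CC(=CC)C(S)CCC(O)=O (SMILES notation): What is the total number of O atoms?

2

Scan the SMILES for O atoms (remember two-letter symbols like Cl and Br are single atoms).
Oxygen count: 2.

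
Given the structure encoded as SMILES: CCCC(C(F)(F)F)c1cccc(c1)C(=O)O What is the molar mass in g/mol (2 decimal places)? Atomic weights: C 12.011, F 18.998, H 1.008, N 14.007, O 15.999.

246.23 g/mol

First, the molecular formula is C12H13F3O2 (counting implicit H from valence).
  C: 12 × 12.011 = 144.132
  F: 3 × 18.998 = 56.994
  H: 13 × 1.008 = 13.104
  O: 2 × 15.999 = 31.998
Sum: 12×12.011 + 3×18.998 + 13×1.008 + 2×15.999 = 246.228 → 246.23 g/mol.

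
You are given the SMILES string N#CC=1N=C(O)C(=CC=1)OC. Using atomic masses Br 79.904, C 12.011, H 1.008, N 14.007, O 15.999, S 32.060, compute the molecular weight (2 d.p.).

150.14 g/mol

First, the molecular formula is C7H6N2O2 (counting implicit H from valence).
  C: 7 × 12.011 = 84.077
  H: 6 × 1.008 = 6.048
  N: 2 × 14.007 = 28.014
  O: 2 × 15.999 = 31.998
Sum: 7×12.011 + 6×1.008 + 2×14.007 + 2×15.999 = 150.137 → 150.14 g/mol.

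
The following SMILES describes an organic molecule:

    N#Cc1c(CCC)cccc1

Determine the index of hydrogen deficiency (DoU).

Molecular formula: C10H11N.
DoU = (2C + 2 + N − H − X) / 2, where X is the halogen count and O/S are ignored.
    = (2·10 + 2 + 1 − 11 − 0) / 2 = 12 / 2 = 6.

6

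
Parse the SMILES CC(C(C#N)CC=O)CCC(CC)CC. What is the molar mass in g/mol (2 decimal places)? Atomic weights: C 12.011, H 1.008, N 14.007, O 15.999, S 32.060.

209.33 g/mol

First, the molecular formula is C13H23NO (counting implicit H from valence).
  C: 13 × 12.011 = 156.143
  H: 23 × 1.008 = 23.184
  N: 1 × 14.007 = 14.007
  O: 1 × 15.999 = 15.999
Sum: 13×12.011 + 23×1.008 + 1×14.007 + 1×15.999 = 209.333 → 209.33 g/mol.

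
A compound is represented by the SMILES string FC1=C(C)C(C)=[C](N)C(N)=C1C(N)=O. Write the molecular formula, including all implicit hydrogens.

C9H12FN3O

Walk through each heavy atom and fill implicit hydrogens from standard valence (C 4, N 3, O 2, S 2, halogen 1):
  atom 1: F (halogen, monovalent) → 0 H
  atom 2: C, bond orders sum to 4 (valence 4) → 0 H
  atom 3: C, bond orders sum to 4 (valence 4) → 0 H
  atom 4: C, bond orders sum to 1 (valence 4) → 3 H
  atom 5: C, bond orders sum to 4 (valence 4) → 0 H
  atom 6: C, bond orders sum to 1 (valence 4) → 3 H
  atom 7: C with explicit H count 0
  atom 8: N, bond orders sum to 1 (valence 3) → 2 H
  atom 9: C, bond orders sum to 4 (valence 4) → 0 H
  atom 10: N, bond orders sum to 1 (valence 3) → 2 H
  atom 11: C, bond orders sum to 4 (valence 4) → 0 H
  atom 12: C, bond orders sum to 4 (valence 4) → 0 H
  atom 13: N, bond orders sum to 1 (valence 3) → 2 H
  atom 14: O, bond orders sum to 2 (valence 2) → 0 H
Totals → C:9, H:12, F:1, N:3, O:1.
In Hill order: C9H12FN3O.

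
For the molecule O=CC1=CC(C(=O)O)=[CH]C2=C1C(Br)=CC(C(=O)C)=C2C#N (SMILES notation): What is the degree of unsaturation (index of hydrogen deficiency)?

12

Molecular formula: C15H8BrNO4.
DoU = (2C + 2 + N − H − X) / 2, where X is the halogen count and O/S are ignored.
    = (2·15 + 2 + 1 − 8 − 1) / 2 = 24 / 2 = 12.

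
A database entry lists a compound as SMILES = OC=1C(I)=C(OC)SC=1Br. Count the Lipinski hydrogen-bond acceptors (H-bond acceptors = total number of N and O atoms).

2

N atoms: 0; O atoms: 2.
Lipinski HBA = 0 + 2 = 2.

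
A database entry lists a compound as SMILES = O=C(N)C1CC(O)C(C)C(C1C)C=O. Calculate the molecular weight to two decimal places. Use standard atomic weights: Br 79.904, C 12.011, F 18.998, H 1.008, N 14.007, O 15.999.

199.25 g/mol

First, the molecular formula is C10H17NO3 (counting implicit H from valence).
  C: 10 × 12.011 = 120.110
  H: 17 × 1.008 = 17.136
  N: 1 × 14.007 = 14.007
  O: 3 × 15.999 = 47.997
Sum: 10×12.011 + 17×1.008 + 1×14.007 + 3×15.999 = 199.250 → 199.25 g/mol.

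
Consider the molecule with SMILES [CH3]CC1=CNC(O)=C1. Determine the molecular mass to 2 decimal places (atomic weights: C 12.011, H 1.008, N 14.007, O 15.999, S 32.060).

111.14 g/mol

First, the molecular formula is C6H9NO (counting implicit H from valence).
  C: 6 × 12.011 = 72.066
  H: 9 × 1.008 = 9.072
  N: 1 × 14.007 = 14.007
  O: 1 × 15.999 = 15.999
Sum: 6×12.011 + 9×1.008 + 1×14.007 + 1×15.999 = 111.144 → 111.14 g/mol.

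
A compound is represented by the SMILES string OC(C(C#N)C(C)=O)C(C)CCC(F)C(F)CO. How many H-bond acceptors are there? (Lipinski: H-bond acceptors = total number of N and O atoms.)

4

N atoms: 1; O atoms: 3.
Lipinski HBA = 1 + 3 = 4.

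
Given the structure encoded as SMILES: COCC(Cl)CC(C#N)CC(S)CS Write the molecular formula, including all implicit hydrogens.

C9H16ClNOS2

Walk through each heavy atom and fill implicit hydrogens from standard valence (C 4, N 3, O 2, S 2, halogen 1):
  atom 1: C, bond orders sum to 1 (valence 4) → 3 H
  atom 2: O, bond orders sum to 2 (valence 2) → 0 H
  atom 3: C, bond orders sum to 2 (valence 4) → 2 H
  atom 4: C, bond orders sum to 3 (valence 4) → 1 H
  atom 5: Cl (halogen, monovalent) → 0 H
  atom 6: C, bond orders sum to 2 (valence 4) → 2 H
  atom 7: C, bond orders sum to 3 (valence 4) → 1 H
  atom 8: C, bond orders sum to 4 (valence 4) → 0 H
  atom 9: N, bond orders sum to 3 (valence 3) → 0 H
  atom 10: C, bond orders sum to 2 (valence 4) → 2 H
  atom 11: C, bond orders sum to 3 (valence 4) → 1 H
  atom 12: S, bond orders sum to 1 (valence 2) → 1 H
  atom 13: C, bond orders sum to 2 (valence 4) → 2 H
  atom 14: S, bond orders sum to 1 (valence 2) → 1 H
Totals → C:9, H:16, Cl:1, N:1, O:1, S:2.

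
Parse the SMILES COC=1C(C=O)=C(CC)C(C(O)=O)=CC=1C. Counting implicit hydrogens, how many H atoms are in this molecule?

14

Walk through each heavy atom and fill implicit hydrogens from standard valence (C 4, N 3, O 2, S 2, halogen 1):
  atom 1: C, bond orders sum to 1 (valence 4) → 3 H
  atom 2: O, bond orders sum to 2 (valence 2) → 0 H
  atom 3: C, bond orders sum to 4 (valence 4) → 0 H
  atom 4: C, bond orders sum to 4 (valence 4) → 0 H
  atom 5: C, bond orders sum to 3 (valence 4) → 1 H
  atom 6: O, bond orders sum to 2 (valence 2) → 0 H
  atom 7: C, bond orders sum to 4 (valence 4) → 0 H
  atom 8: C, bond orders sum to 2 (valence 4) → 2 H
  atom 9: C, bond orders sum to 1 (valence 4) → 3 H
  atom 10: C, bond orders sum to 4 (valence 4) → 0 H
  atom 11: C, bond orders sum to 4 (valence 4) → 0 H
  atom 12: O, bond orders sum to 1 (valence 2) → 1 H
  atom 13: O, bond orders sum to 2 (valence 2) → 0 H
  atom 14: C, bond orders sum to 3 (valence 4) → 1 H
  atom 15: C, bond orders sum to 4 (valence 4) → 0 H
  atom 16: C, bond orders sum to 1 (valence 4) → 3 H
Total hydrogens: 14.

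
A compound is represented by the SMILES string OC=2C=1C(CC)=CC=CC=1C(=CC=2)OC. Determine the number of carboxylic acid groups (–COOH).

Scan the SMILES for the carboxylic acid motif — none present.
Groups that are present: 1 ether, 1 hydroxyl.

0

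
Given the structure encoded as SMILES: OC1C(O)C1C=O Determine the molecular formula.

Walk through each heavy atom and fill implicit hydrogens from standard valence (C 4, N 3, O 2, S 2, halogen 1):
  atom 1: O, bond orders sum to 1 (valence 2) → 1 H
  atom 2: C, bond orders sum to 3 (valence 4) → 1 H
  atom 3: C, bond orders sum to 3 (valence 4) → 1 H
  atom 4: O, bond orders sum to 1 (valence 2) → 1 H
  atom 5: C, bond orders sum to 3 (valence 4) → 1 H
  atom 6: C, bond orders sum to 3 (valence 4) → 1 H
  atom 7: O, bond orders sum to 2 (valence 2) → 0 H
Totals → C:4, H:6, O:3.

C4H6O3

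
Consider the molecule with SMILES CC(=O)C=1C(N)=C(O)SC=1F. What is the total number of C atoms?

6

Count every carbon token in the SMILES (each C, including those in ring-closure positions and inside branches).
Carbon count: 6.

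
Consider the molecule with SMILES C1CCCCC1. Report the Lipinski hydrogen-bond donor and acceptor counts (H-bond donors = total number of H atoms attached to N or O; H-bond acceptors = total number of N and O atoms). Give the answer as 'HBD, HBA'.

Donors: find every N or O and count the H atoms it carries.
  (no N or O atoms present)
Lipinski HBD = 0.
Acceptors: N atoms = 0, O atoms = 0 → HBA = 0.

0, 0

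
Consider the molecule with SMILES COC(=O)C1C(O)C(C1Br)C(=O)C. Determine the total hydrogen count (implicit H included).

Walk through each heavy atom and fill implicit hydrogens from standard valence (C 4, N 3, O 2, S 2, halogen 1):
  atom 1: C, bond orders sum to 1 (valence 4) → 3 H
  atom 2: O, bond orders sum to 2 (valence 2) → 0 H
  atom 3: C, bond orders sum to 4 (valence 4) → 0 H
  atom 4: O, bond orders sum to 2 (valence 2) → 0 H
  atom 5: C, bond orders sum to 3 (valence 4) → 1 H
  atom 6: C, bond orders sum to 3 (valence 4) → 1 H
  atom 7: O, bond orders sum to 1 (valence 2) → 1 H
  atom 8: C, bond orders sum to 3 (valence 4) → 1 H
  atom 9: C, bond orders sum to 3 (valence 4) → 1 H
  atom 10: Br (halogen, monovalent) → 0 H
  atom 11: C, bond orders sum to 4 (valence 4) → 0 H
  atom 12: O, bond orders sum to 2 (valence 2) → 0 H
  atom 13: C, bond orders sum to 1 (valence 4) → 3 H
Total hydrogens: 11.

11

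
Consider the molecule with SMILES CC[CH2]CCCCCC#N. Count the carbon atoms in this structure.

9

Count every carbon token in the SMILES (each C, including those in ring-closure positions and inside branches).
Carbon count: 9.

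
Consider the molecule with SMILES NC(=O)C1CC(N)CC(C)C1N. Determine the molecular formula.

C8H17N3O

Walk through each heavy atom and fill implicit hydrogens from standard valence (C 4, N 3, O 2, S 2, halogen 1):
  atom 1: N, bond orders sum to 1 (valence 3) → 2 H
  atom 2: C, bond orders sum to 4 (valence 4) → 0 H
  atom 3: O, bond orders sum to 2 (valence 2) → 0 H
  atom 4: C, bond orders sum to 3 (valence 4) → 1 H
  atom 5: C, bond orders sum to 2 (valence 4) → 2 H
  atom 6: C, bond orders sum to 3 (valence 4) → 1 H
  atom 7: N, bond orders sum to 1 (valence 3) → 2 H
  atom 8: C, bond orders sum to 2 (valence 4) → 2 H
  atom 9: C, bond orders sum to 3 (valence 4) → 1 H
  atom 10: C, bond orders sum to 1 (valence 4) → 3 H
  atom 11: C, bond orders sum to 3 (valence 4) → 1 H
  atom 12: N, bond orders sum to 1 (valence 3) → 2 H
Totals → C:8, H:17, N:3, O:1.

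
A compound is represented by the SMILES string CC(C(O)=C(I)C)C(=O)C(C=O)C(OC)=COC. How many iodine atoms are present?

Scan the SMILES for I atoms (remember two-letter symbols like Cl and Br are single atoms).
Iodine count: 1.

1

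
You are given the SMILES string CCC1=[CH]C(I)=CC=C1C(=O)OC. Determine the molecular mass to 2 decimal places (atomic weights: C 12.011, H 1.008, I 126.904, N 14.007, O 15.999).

First, the molecular formula is C10H11IO2 (counting implicit H from valence).
  C: 10 × 12.011 = 120.110
  H: 11 × 1.008 = 11.088
  I: 1 × 126.904 = 126.904
  O: 2 × 15.999 = 31.998
Sum: 10×12.011 + 11×1.008 + 1×126.904 + 2×15.999 = 290.100 → 290.10 g/mol.

290.10 g/mol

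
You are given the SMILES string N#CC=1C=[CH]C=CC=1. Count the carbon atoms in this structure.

7

Count every carbon token in the SMILES (each C, including those in ring-closure positions and inside branches).
Carbon count: 7.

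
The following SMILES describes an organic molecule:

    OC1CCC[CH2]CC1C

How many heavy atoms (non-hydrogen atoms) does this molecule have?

Every atom symbol written in the SMILES (organic subset) is one heavy atom; implicit H are not written.
Heavy atoms by element → C:8, O:1.
Total: 9.

9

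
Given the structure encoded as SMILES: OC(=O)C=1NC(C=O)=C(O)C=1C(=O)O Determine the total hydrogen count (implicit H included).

5

Walk through each heavy atom and fill implicit hydrogens from standard valence (C 4, N 3, O 2, S 2, halogen 1):
  atom 1: O, bond orders sum to 1 (valence 2) → 1 H
  atom 2: C, bond orders sum to 4 (valence 4) → 0 H
  atom 3: O, bond orders sum to 2 (valence 2) → 0 H
  atom 4: C, bond orders sum to 4 (valence 4) → 0 H
  atom 5: N, bond orders sum to 2 (valence 3) → 1 H
  atom 6: C, bond orders sum to 4 (valence 4) → 0 H
  atom 7: C, bond orders sum to 3 (valence 4) → 1 H
  atom 8: O, bond orders sum to 2 (valence 2) → 0 H
  atom 9: C, bond orders sum to 4 (valence 4) → 0 H
  atom 10: O, bond orders sum to 1 (valence 2) → 1 H
  atom 11: C, bond orders sum to 4 (valence 4) → 0 H
  atom 12: C, bond orders sum to 4 (valence 4) → 0 H
  atom 13: O, bond orders sum to 2 (valence 2) → 0 H
  atom 14: O, bond orders sum to 1 (valence 2) → 1 H
Total hydrogens: 5.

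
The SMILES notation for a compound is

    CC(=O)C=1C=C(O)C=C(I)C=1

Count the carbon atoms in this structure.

8

Count every carbon token in the SMILES (each C, including those in ring-closure positions and inside branches).
Carbon count: 8.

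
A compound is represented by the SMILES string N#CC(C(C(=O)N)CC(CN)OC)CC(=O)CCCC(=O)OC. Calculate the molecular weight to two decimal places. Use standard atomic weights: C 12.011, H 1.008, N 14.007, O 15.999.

First, the molecular formula is C15H25N3O5 (counting implicit H from valence).
  C: 15 × 12.011 = 180.165
  H: 25 × 1.008 = 25.200
  N: 3 × 14.007 = 42.021
  O: 5 × 15.999 = 79.995
Sum: 15×12.011 + 25×1.008 + 3×14.007 + 5×15.999 = 327.381 → 327.38 g/mol.

327.38 g/mol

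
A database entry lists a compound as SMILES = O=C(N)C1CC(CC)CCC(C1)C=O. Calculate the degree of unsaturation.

Molecular formula: C11H19NO2.
DoU = (2C + 2 + N − H − X) / 2, where X is the halogen count and O/S are ignored.
    = (2·11 + 2 + 1 − 19 − 0) / 2 = 6 / 2 = 3.

3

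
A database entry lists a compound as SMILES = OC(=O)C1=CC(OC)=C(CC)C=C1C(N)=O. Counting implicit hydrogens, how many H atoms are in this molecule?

13

Walk through each heavy atom and fill implicit hydrogens from standard valence (C 4, N 3, O 2, S 2, halogen 1):
  atom 1: O, bond orders sum to 1 (valence 2) → 1 H
  atom 2: C, bond orders sum to 4 (valence 4) → 0 H
  atom 3: O, bond orders sum to 2 (valence 2) → 0 H
  atom 4: C, bond orders sum to 4 (valence 4) → 0 H
  atom 5: C, bond orders sum to 3 (valence 4) → 1 H
  atom 6: C, bond orders sum to 4 (valence 4) → 0 H
  atom 7: O, bond orders sum to 2 (valence 2) → 0 H
  atom 8: C, bond orders sum to 1 (valence 4) → 3 H
  atom 9: C, bond orders sum to 4 (valence 4) → 0 H
  atom 10: C, bond orders sum to 2 (valence 4) → 2 H
  atom 11: C, bond orders sum to 1 (valence 4) → 3 H
  atom 12: C, bond orders sum to 3 (valence 4) → 1 H
  atom 13: C, bond orders sum to 4 (valence 4) → 0 H
  atom 14: C, bond orders sum to 4 (valence 4) → 0 H
  atom 15: N, bond orders sum to 1 (valence 3) → 2 H
  atom 16: O, bond orders sum to 2 (valence 2) → 0 H
Total hydrogens: 13.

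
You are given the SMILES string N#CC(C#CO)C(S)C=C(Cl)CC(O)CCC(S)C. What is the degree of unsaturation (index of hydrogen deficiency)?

5

Molecular formula: C13H18ClNO2S2.
DoU = (2C + 2 + N − H − X) / 2, where X is the halogen count and O/S are ignored.
    = (2·13 + 2 + 1 − 18 − 1) / 2 = 10 / 2 = 5.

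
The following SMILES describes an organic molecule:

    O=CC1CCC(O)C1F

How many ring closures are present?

In SMILES, each pair of matching ring-closure digits denotes one ring-closing bond; the number of such bonds equals the number of independent rings.
Ring-closure bonds here: 1.

1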